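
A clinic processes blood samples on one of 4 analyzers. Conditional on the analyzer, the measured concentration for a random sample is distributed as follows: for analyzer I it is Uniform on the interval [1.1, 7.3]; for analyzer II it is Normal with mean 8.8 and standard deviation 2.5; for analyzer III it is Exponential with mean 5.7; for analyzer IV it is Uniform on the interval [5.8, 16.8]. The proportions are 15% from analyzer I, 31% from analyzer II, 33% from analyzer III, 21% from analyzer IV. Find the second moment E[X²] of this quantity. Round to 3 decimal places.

For each component E[X²] = Var + (mean)², giving I: 20.8433; II: 83.69; III: 64.98; IV: 137.773.
Overall E[X²] = 0.15·20.8433 + 0.31·83.69 + 0.33·64.98 + 0.21·137.773 = 79.4462.

79.446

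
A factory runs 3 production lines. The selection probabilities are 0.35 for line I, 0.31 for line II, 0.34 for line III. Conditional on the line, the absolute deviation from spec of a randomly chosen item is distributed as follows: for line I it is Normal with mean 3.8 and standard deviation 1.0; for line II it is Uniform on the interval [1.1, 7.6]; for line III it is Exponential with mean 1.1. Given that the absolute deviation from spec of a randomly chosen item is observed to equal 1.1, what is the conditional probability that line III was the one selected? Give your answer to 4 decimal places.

Likelihoods f(1.1 | ·): I: 0.0104209; II: 0.153846; III: 0.334436.
Posterior ∝ prior × likelihood. Numerator for III: 0.34·0.334436 = 0.113708.
Normalizing constant: 0.35·0.0104209 + 0.31·0.153846 + 0.34·0.334436 = 0.165048.
P(III | observation) = 0.113708 / 0.165048 = 0.688941.

0.6889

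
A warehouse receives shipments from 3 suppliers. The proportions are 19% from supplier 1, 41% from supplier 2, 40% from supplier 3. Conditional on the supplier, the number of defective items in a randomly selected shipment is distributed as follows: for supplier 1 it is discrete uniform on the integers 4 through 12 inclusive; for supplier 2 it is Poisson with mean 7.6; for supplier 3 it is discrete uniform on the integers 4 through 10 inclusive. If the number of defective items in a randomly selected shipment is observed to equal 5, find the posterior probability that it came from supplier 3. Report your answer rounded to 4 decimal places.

Likelihoods P(X=5 | ·): 1: 0.111111; 2: 0.105742; 3: 0.142857.
Posterior ∝ prior × likelihood. Numerator for 3: 0.4·0.142857 = 0.0571429.
Normalizing constant: 0.19·0.111111 + 0.41·0.105742 + 0.4·0.142857 = 0.121608.
P(3 | observation) = 0.0571429 / 0.121608 = 0.469893.

0.4699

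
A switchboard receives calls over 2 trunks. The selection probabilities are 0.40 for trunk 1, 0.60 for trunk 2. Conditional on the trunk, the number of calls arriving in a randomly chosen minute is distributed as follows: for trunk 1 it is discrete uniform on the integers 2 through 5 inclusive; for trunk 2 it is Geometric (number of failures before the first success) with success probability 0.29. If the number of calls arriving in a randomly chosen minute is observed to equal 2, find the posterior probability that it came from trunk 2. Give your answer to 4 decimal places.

Likelihoods P(X=2 | ·): 1: 0.25; 2: 0.146189.
Posterior ∝ prior × likelihood. Numerator for 2: 0.6·0.146189 = 0.0877134.
Normalizing constant: 0.4·0.25 + 0.6·0.146189 = 0.187713.
P(2 | observation) = 0.0877134 / 0.187713 = 0.467273.

0.4673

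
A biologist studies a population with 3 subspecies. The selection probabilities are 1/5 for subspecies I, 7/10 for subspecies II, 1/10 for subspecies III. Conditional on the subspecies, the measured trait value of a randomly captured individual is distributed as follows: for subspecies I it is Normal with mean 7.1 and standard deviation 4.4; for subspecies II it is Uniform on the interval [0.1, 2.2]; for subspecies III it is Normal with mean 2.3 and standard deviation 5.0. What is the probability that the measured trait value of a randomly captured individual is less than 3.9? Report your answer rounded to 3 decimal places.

Conditional on each subspecies, P(X < 3.9): I: 0.233529; II: 1; III: 0.625516.
By total probability, P(X < 3.9) = 0.2·0.233529 + 0.7·1 + 0.1·0.625516 = 0.809257.

0.809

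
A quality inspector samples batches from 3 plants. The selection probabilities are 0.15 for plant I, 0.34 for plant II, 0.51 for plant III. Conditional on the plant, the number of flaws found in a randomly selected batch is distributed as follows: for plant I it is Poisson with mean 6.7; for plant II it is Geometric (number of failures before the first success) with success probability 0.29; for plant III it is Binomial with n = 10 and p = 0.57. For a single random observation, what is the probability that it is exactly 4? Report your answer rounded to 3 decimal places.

Conditional on each plant, P(X = 4): I: 0.103351; II: 0.0736939; III: 0.140129.
By total probability, P(X = 4) = 0.15·0.103351 + 0.34·0.0736939 + 0.51·0.140129 = 0.112025.

0.112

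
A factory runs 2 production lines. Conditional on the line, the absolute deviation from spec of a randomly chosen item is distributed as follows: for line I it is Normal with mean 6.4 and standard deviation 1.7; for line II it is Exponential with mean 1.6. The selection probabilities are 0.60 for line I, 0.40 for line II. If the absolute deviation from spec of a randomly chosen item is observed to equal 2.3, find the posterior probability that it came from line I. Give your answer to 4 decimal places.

0.1146

Likelihoods f(2.3 | ·): I: 0.0128056; II: 0.148451.
Posterior ∝ prior × likelihood. Numerator for I: 0.6·0.0128056 = 0.00768337.
Normalizing constant: 0.6·0.0128056 + 0.4·0.148451 = 0.0670636.
P(I | observation) = 0.00768337 / 0.0670636 = 0.114568.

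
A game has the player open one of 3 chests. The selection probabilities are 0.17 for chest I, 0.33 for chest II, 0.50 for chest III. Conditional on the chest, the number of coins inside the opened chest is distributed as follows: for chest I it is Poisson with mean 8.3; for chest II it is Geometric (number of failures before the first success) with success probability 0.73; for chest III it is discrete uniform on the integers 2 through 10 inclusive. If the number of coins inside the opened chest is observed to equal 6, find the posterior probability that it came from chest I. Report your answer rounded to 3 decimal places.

Likelihoods P(X=6 | ·): I: 0.112847; II: 0.000282817; III: 0.111111.
Posterior ∝ prior × likelihood. Numerator for I: 0.17·0.112847 = 0.0191841.
Normalizing constant: 0.17·0.112847 + 0.33·0.000282817 + 0.5·0.111111 = 0.074833.
P(I | observation) = 0.0191841 / 0.074833 = 0.256359.

0.256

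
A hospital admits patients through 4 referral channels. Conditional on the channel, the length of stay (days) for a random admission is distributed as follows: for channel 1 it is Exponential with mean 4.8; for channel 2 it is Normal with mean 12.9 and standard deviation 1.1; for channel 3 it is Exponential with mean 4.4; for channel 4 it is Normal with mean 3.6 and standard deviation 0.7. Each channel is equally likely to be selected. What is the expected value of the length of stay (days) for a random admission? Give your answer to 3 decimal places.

6.425

Component means — 1: 4.8; 2: 12.9; 3: 4.4; 4: 3.6.
E[X] = 0.25·4.8 + 0.25·12.9 + 0.25·4.4 + 0.25·3.6 = 6.425.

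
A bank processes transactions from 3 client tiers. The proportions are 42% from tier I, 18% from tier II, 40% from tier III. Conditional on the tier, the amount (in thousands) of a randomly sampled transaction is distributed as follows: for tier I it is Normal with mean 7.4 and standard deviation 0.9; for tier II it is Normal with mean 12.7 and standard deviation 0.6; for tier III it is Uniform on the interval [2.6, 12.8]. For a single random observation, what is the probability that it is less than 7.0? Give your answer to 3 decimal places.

0.310

Conditional on each tier, P(X < 7.0): I: 0.328361; II: 0; III: 0.431373.
By total probability, P(X < 7.0) = 0.42·0.328361 + 0.18·0 + 0.4·0.431373 = 0.31046.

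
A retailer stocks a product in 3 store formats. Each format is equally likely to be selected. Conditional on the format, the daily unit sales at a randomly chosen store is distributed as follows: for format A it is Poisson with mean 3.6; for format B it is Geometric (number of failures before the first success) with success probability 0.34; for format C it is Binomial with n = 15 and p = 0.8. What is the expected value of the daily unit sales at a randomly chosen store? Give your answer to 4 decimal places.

5.8471

Component means — A: 3.6; B: 1.94118; C: 12.
E[X] = 0.333333·3.6 + 0.333333·1.94118 + 0.333333·12 = 5.84706.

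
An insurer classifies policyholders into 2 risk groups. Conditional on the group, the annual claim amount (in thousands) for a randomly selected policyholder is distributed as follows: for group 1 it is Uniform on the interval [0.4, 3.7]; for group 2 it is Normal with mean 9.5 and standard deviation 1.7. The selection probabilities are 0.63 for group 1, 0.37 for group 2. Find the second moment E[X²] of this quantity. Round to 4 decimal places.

For each component E[X²] = Var + (mean)², giving 1: 5.11; 2: 93.14.
Overall E[X²] = 0.63·5.11 + 0.37·93.14 = 37.6811.

37.6811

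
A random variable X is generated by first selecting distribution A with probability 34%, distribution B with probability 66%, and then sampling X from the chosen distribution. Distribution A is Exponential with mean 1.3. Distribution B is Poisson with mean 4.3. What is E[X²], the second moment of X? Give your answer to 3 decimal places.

16.191

For each component E[X²] = Var + (mean)², giving A: 3.38; B: 22.79.
Overall E[X²] = 0.34·3.38 + 0.66·22.79 = 16.1906.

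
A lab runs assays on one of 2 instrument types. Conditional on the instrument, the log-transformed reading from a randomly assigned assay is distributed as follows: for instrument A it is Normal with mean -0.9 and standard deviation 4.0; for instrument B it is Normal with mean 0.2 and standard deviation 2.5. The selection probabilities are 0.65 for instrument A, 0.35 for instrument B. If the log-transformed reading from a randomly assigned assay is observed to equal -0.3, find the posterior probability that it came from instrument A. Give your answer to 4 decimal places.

0.5394

Likelihoods f(-0.3 | ·): A: 0.0986198; B: 0.156417.
Posterior ∝ prior × likelihood. Numerator for A: 0.65·0.0986198 = 0.0641029.
Normalizing constant: 0.65·0.0986198 + 0.35·0.156417 = 0.118849.
P(A | observation) = 0.0641029 / 0.118849 = 0.539365.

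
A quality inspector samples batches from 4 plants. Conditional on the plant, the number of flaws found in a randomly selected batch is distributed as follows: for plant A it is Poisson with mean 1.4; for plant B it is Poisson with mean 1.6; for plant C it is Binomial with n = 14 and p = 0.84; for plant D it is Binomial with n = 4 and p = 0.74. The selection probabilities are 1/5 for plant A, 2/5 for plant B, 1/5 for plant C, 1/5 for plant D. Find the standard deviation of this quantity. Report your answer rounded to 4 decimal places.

4.1650

Per component, A: μ=1.4, E[X²]=3.36; B: μ=1.6, E[X²]=4.16; C: μ=11.76, E[X²]=140.179; D: μ=2.96, E[X²]=9.5312.
E[X] = 0.2·1.4 + 0.4·1.6 + 0.2·11.76 + 0.2·2.96 = 3.864.
E[X²] = 0.2·3.36 + 0.4·4.16 + 0.2·140.179 + 0.2·9.5312 = 32.2781.
Var(X) = E[X²] − (E[X])² = 32.2781 − 14.9305 = 17.3476.
SD(X) = √17.3476 = 4.16504.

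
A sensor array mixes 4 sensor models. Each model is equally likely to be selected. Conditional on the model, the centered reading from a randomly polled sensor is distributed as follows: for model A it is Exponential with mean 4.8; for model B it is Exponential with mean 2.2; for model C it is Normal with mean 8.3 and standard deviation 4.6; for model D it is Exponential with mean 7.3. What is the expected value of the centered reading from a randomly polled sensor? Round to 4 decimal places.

Component means — A: 4.8; B: 2.2; C: 8.3; D: 7.3.
E[X] = 0.25·4.8 + 0.25·2.2 + 0.25·8.3 + 0.25·7.3 = 5.65.

5.6500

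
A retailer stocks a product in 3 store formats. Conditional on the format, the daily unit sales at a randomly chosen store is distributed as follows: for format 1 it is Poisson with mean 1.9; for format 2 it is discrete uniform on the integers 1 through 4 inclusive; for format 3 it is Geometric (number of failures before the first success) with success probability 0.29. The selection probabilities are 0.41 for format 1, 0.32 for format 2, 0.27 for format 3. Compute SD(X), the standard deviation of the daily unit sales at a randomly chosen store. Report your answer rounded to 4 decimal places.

Per component, 1: μ=1.9, E[X²]=5.51; 2: μ=2.5, E[X²]=7.5; 3: μ=2.44828, E[X²]=14.4364.
E[X] = 0.41·1.9 + 0.32·2.5 + 0.27·2.44828 = 2.24003.
E[X²] = 0.41·5.51 + 0.32·7.5 + 0.27·14.4364 = 8.55692.
Var(X) = E[X²] − (E[X])² = 8.55692 − 5.01775 = 3.53917.
SD(X) = √3.53917 = 1.88127.

1.8813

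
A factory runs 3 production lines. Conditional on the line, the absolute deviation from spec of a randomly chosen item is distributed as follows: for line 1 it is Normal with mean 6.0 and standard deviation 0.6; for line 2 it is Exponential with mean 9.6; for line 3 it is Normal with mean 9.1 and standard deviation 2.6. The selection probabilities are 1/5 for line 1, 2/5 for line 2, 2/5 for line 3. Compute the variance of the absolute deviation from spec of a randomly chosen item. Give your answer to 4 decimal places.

41.4856

Per component, 1: μ=6, E[X²]=36.36; 2: μ=9.6, E[X²]=184.32; 3: μ=9.1, E[X²]=89.57.
E[X] = 0.2·6 + 0.4·9.6 + 0.4·9.1 = 8.68.
E[X²] = 0.2·36.36 + 0.4·184.32 + 0.4·89.57 = 116.828.
Var(X) = E[X²] − (E[X])² = 116.828 − 75.3424 = 41.4856.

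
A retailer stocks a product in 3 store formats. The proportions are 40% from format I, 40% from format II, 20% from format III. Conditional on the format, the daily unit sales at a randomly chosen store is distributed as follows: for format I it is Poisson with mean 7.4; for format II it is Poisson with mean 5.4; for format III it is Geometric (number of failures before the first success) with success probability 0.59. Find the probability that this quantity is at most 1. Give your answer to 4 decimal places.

0.1800

Conditional on each format, P(X ≤ 1): I: 0.00513452; II: 0.0289061; III: 0.8319.
By total probability, P(X ≤ 1) = 0.4·0.00513452 + 0.4·0.0289061 + 0.2·0.8319 = 0.179996.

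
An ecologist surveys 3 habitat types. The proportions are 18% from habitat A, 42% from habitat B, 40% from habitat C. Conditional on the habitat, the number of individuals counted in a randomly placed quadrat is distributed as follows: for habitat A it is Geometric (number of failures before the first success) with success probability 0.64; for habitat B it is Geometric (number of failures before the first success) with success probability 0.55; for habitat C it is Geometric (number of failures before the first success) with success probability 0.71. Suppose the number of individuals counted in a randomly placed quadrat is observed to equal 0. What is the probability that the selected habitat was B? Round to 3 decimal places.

Likelihoods P(X=0 | ·): A: 0.64; B: 0.55; C: 0.71.
Posterior ∝ prior × likelihood. Numerator for B: 0.42·0.55 = 0.231.
Normalizing constant: 0.18·0.64 + 0.42·0.55 + 0.4·0.71 = 0.6302.
P(B | observation) = 0.231 / 0.6302 = 0.36655.

0.367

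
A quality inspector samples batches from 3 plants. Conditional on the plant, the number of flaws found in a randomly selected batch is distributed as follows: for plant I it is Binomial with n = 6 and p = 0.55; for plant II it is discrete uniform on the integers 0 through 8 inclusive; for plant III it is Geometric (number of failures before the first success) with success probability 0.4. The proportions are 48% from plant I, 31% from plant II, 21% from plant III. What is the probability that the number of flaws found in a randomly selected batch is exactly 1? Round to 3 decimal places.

Conditional on each plant, P(X = 1): I: 0.0608943; II: 0.111111; III: 0.24.
By total probability, P(X = 1) = 0.48·0.0608943 + 0.31·0.111111 + 0.21·0.24 = 0.114074.

0.114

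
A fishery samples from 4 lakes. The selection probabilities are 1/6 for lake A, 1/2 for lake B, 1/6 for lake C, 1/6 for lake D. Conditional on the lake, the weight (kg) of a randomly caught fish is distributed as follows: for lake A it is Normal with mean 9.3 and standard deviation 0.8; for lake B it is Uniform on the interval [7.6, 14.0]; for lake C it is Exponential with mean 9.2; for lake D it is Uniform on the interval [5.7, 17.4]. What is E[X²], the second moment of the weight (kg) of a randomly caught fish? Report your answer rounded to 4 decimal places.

For each component E[X²] = Var + (mean)², giving A: 87.13; B: 120.053; C: 169.28; D: 144.81.
Overall E[X²] = 0.166667·87.13 + 0.5·120.053 + 0.166667·169.28 + 0.166667·144.81 = 126.897.

126.8967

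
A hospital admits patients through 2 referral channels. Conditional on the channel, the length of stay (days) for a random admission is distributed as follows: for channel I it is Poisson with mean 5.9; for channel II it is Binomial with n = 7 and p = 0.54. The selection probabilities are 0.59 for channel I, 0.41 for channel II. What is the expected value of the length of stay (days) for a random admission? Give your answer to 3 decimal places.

Component means — I: 5.9; II: 3.78.
E[X] = 0.59·5.9 + 0.41·3.78 = 5.0308.

5.031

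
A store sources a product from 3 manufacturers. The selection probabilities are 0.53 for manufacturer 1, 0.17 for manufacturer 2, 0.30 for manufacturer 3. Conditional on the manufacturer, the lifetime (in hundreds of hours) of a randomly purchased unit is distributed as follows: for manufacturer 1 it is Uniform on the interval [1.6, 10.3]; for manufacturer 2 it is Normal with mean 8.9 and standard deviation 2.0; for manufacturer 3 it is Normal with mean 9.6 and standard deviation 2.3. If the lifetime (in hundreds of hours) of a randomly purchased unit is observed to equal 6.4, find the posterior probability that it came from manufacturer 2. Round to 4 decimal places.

Likelihoods f(6.4 | ·): 1: 0.114943; 2: 0.0913245; 3: 0.0658938.
Posterior ∝ prior × likelihood. Numerator for 2: 0.17·0.0913245 = 0.0155252.
Normalizing constant: 0.53·0.114943 + 0.17·0.0913245 + 0.3·0.0658938 = 0.0962128.
P(2 | observation) = 0.0155252 / 0.0962128 = 0.161363.

0.1614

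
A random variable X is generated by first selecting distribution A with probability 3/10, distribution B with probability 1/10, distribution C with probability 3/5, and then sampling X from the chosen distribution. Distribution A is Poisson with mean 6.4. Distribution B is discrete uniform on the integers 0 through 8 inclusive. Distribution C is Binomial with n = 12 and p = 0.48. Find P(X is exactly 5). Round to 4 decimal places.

0.1802

Conditional on each component, P(X = 5): A: 0.148674; B: 0.111111; C: 0.20747.
By total probability, P(X = 5) = 0.3·0.148674 + 0.1·0.111111 + 0.6·0.20747 = 0.180195.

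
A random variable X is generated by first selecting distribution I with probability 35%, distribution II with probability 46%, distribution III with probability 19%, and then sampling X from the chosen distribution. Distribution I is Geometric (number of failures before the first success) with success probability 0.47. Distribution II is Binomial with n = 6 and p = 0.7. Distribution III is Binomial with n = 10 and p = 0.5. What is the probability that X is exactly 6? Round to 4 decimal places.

Conditional on each component, P(X = 6): I: 0.0104172; II: 0.117649; III: 0.205078.
By total probability, P(X = 6) = 0.35·0.0104172 + 0.46·0.117649 + 0.19·0.205078 = 0.0967294.

0.0967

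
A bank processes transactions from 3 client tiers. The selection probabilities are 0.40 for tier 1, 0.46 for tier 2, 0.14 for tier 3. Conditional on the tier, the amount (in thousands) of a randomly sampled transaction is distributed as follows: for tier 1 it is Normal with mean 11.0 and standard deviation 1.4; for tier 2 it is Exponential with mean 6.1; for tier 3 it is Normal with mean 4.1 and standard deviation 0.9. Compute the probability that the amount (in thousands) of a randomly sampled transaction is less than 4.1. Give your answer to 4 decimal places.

Conditional on each tier, P(X < 4.1): 1: 4.14165e-07; 2: 0.489381; 3: 0.5.
By total probability, P(X < 4.1) = 0.4·4.14165e-07 + 0.46·0.489381 + 0.14·0.5 = 0.295115.

0.2951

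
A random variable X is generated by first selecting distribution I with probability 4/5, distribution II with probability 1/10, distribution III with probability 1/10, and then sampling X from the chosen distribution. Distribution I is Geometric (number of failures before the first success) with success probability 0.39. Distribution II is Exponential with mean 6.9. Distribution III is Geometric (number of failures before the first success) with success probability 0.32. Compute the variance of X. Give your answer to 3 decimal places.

Per component, I: μ=1.5641, E[X²]=6.45694; II: μ=6.9, E[X²]=95.22; III: μ=2.125, E[X²]=11.1562.
E[X] = 0.8·1.5641 + 0.1·6.9 + 0.1·2.125 = 2.15378.
E[X²] = 0.8·6.45694 + 0.1·95.22 + 0.1·11.1562 = 15.8032.
Var(X) = E[X²] − (E[X])² = 15.8032 − 4.63878 = 11.1644.

11.164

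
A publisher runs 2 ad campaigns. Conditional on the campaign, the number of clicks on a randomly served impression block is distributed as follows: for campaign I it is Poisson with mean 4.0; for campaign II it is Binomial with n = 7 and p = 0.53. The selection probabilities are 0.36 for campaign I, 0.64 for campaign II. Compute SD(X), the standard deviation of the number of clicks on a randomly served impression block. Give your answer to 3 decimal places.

1.605

Per component, I: μ=4, E[X²]=20; II: μ=3.71, E[X²]=15.5078.
E[X] = 0.36·4 + 0.64·3.71 = 3.8144.
E[X²] = 0.36·20 + 0.64·15.5078 = 17.125.
Var(X) = E[X²] − (E[X])² = 17.125 − 14.5496 = 2.57534.
SD(X) = √2.57534 = 1.60479.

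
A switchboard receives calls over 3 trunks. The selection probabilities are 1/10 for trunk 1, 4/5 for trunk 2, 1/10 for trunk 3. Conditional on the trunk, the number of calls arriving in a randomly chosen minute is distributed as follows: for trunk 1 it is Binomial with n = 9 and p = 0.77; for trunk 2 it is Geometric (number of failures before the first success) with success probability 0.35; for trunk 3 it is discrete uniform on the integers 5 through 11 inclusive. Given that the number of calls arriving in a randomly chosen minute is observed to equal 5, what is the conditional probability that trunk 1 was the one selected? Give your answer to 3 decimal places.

Likelihoods P(X=5 | ·): 1: 0.0954411; 2: 0.0406102; 3: 0.142857.
Posterior ∝ prior × likelihood. Numerator for 1: 0.1·0.0954411 = 0.00954411.
Normalizing constant: 0.1·0.0954411 + 0.8·0.0406102 + 0.1·0.142857 = 0.056318.
P(1 | observation) = 0.00954411 / 0.056318 = 0.169468.

0.169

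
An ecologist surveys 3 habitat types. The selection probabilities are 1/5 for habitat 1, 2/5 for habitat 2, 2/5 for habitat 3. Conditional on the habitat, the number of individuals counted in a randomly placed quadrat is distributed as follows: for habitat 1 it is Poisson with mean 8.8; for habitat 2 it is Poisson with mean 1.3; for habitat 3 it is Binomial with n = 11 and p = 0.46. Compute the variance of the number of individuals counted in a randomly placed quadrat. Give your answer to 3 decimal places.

Per component, 1: μ=8.8, E[X²]=86.24; 2: μ=1.3, E[X²]=2.99; 3: μ=5.06, E[X²]=28.336.
E[X] = 0.2·8.8 + 0.4·1.3 + 0.4·5.06 = 4.304.
E[X²] = 0.2·86.24 + 0.4·2.99 + 0.4·28.336 = 29.7784.
Var(X) = E[X²] − (E[X])² = 29.7784 − 18.5244 = 11.254.

11.254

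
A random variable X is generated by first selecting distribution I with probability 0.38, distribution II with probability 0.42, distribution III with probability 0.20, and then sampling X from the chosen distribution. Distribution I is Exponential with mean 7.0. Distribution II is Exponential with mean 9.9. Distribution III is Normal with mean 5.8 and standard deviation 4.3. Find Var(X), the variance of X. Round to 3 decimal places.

Per component, I: μ=7, E[X²]=98; II: μ=9.9, E[X²]=196.02; III: μ=5.8, E[X²]=52.13.
E[X] = 0.38·7 + 0.42·9.9 + 0.2·5.8 = 7.978.
E[X²] = 0.38·98 + 0.42·196.02 + 0.2·52.13 = 129.994.
Var(X) = E[X²] − (E[X])² = 129.994 − 63.6485 = 66.3459.

66.346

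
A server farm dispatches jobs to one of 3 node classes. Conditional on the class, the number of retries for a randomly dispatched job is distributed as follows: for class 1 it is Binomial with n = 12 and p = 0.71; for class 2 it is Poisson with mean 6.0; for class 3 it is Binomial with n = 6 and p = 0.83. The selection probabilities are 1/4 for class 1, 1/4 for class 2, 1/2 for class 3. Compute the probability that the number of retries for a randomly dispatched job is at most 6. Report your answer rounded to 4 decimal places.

0.6772

Conditional on each class, P(X ≤ 6): 1: 0.102641; 2: 0.606303; 3: 1.
By total probability, P(X ≤ 6) = 0.25·0.102641 + 0.25·0.606303 + 0.5·1 = 0.677236.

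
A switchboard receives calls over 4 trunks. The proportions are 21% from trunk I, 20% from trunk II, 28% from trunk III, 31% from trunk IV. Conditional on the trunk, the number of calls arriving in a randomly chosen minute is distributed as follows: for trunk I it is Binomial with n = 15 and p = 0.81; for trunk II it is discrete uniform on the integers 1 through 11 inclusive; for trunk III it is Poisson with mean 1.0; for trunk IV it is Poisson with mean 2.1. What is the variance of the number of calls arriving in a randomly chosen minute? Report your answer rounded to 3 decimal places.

Per component, I: μ=12.15, E[X²]=149.931; II: μ=6, E[X²]=46; III: μ=1, E[X²]=2; IV: μ=2.1, E[X²]=6.51.
E[X] = 0.21·12.15 + 0.2·6 + 0.28·1 + 0.31·2.1 = 4.6825.
E[X²] = 0.21·149.931 + 0.2·46 + 0.28·2 + 0.31·6.51 = 43.2636.
Var(X) = E[X²] − (E[X])² = 43.2636 − 21.9258 = 21.3378.

21.338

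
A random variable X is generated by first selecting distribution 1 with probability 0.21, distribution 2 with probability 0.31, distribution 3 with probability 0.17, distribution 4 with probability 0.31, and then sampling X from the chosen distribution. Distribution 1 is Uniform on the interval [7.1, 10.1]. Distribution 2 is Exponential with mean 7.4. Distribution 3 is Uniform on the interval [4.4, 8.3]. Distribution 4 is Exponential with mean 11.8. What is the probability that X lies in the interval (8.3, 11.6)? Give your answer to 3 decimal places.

0.200

Conditional on each component, P(8.3 < X < 11.6): 1: 0.6; 2: 0.117199; 3: 0; 4: 0.120737.
By total probability, P(8.3 < X < 11.6) = 0.21·0.6 + 0.31·0.117199 + 0.17·0 + 0.31·0.120737 = 0.19976.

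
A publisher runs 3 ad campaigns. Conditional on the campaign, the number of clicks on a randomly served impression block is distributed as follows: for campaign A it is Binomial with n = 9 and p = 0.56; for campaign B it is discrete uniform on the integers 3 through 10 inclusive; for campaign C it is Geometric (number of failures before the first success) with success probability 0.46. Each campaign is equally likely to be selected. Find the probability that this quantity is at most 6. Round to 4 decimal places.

Conditional on each campaign, P(X ≤ 6): A: 0.835912; B: 0.5; C: 0.986611.
By total probability, P(X ≤ 6) = 0.333333·0.835912 + 0.333333·0.5 + 0.333333·0.986611 = 0.774174.

0.7742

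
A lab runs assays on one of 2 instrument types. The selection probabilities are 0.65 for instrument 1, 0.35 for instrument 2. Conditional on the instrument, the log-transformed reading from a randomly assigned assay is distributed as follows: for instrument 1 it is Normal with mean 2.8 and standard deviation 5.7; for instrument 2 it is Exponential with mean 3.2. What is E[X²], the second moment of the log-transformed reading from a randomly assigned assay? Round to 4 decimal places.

33.3825

For each component E[X²] = Var + (mean)², giving 1: 40.33; 2: 20.48.
Overall E[X²] = 0.65·40.33 + 0.35·20.48 = 33.3825.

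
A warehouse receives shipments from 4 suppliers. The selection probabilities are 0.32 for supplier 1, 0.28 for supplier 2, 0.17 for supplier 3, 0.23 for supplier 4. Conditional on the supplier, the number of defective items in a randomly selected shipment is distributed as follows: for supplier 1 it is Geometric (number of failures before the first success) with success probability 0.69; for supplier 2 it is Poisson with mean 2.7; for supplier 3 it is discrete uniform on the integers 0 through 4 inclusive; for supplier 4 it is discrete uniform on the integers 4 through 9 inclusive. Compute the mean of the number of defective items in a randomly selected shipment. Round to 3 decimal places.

Component means — 1: 0.449275; 2: 2.7; 3: 2; 4: 6.5.
E[X] = 0.32·0.449275 + 0.28·2.7 + 0.17·2 + 0.23·6.5 = 2.73477.

2.735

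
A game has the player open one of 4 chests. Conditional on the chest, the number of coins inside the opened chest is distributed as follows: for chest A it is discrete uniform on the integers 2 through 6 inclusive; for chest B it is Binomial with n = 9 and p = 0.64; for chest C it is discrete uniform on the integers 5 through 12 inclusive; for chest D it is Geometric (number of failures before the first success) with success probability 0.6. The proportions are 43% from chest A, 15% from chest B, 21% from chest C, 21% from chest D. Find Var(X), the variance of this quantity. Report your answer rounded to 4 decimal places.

9.2983

Per component, A: μ=4, E[X²]=18; B: μ=5.76, E[X²]=35.2512; C: μ=8.5, E[X²]=77.5; D: μ=0.666667, E[X²]=1.55556.
E[X] = 0.43·4 + 0.15·5.76 + 0.21·8.5 + 0.21·0.666667 = 4.509.
E[X²] = 0.43·18 + 0.15·35.2512 + 0.21·77.5 + 0.21·1.55556 = 29.6293.
Var(X) = E[X²] − (E[X])² = 29.6293 − 20.3311 = 9.29827.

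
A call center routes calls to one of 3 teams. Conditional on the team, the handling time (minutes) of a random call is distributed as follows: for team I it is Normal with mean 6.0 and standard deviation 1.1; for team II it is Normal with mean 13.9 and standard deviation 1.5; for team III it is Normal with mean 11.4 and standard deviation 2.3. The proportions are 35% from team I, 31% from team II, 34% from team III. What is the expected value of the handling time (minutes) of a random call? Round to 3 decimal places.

Component means — I: 6; II: 13.9; III: 11.4.
E[X] = 0.35·6 + 0.31·13.9 + 0.34·11.4 = 10.285.

10.285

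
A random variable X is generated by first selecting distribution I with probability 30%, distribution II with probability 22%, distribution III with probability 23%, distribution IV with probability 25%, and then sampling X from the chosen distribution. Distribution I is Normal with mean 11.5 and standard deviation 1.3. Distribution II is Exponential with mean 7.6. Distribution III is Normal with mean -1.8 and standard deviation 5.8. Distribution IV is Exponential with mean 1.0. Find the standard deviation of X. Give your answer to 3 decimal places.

7.071

Per component, I: μ=11.5, E[X²]=133.94; II: μ=7.6, E[X²]=115.52; III: μ=-1.8, E[X²]=36.88; IV: μ=1, E[X²]=2.
E[X] = 0.3·11.5 + 0.22·7.6 + 0.23·-1.8 + 0.25·1 = 4.958.
E[X²] = 0.3·133.94 + 0.22·115.52 + 0.23·36.88 + 0.25·2 = 74.5788.
Var(X) = E[X²] − (E[X])² = 74.5788 − 24.5818 = 49.997.
SD(X) = √49.997 = 7.07086.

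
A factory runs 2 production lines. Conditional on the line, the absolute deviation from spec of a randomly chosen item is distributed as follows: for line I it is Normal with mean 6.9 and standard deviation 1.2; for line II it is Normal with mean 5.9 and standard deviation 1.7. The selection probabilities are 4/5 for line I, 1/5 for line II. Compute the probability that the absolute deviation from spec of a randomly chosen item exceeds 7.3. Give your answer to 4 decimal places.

Conditional on each line, P(X > 7.3): I: 0.369441; II: 0.205103.
By total probability, P(X > 7.3) = 0.8·0.369441 + 0.2·0.205103 = 0.336574.

0.3366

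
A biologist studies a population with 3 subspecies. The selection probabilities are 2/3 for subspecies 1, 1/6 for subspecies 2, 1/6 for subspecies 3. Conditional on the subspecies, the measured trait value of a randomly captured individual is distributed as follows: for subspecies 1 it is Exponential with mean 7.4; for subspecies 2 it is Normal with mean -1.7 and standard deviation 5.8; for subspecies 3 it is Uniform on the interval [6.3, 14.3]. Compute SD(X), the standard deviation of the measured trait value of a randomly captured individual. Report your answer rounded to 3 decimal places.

Per component, 1: μ=7.4, E[X²]=109.52; 2: μ=-1.7, E[X²]=36.53; 3: μ=10.3, E[X²]=111.423.
E[X] = 0.666667·7.4 + 0.166667·-1.7 + 0.166667·10.3 = 6.36667.
E[X²] = 0.666667·109.52 + 0.166667·36.53 + 0.166667·111.423 = 97.6722.
Var(X) = E[X²] − (E[X])² = 97.6722 − 40.5344 = 57.1378.
SD(X) = √57.1378 = 7.55895.

7.559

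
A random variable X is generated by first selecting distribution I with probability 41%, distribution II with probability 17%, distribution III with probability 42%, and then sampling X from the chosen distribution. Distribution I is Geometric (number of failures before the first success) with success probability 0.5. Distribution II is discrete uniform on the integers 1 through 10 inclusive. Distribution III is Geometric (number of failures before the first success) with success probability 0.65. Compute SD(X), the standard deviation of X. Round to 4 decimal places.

2.4034

Per component, I: μ=1, E[X²]=3; II: μ=5.5, E[X²]=38.5; III: μ=0.538462, E[X²]=1.11834.
E[X] = 0.41·1 + 0.17·5.5 + 0.42·0.538462 = 1.57115.
E[X²] = 0.41·3 + 0.17·38.5 + 0.42·1.11834 = 8.2447.
Var(X) = E[X²] − (E[X])² = 8.2447 − 2.46852 = 5.77618.
SD(X) = √5.77618 = 2.40337.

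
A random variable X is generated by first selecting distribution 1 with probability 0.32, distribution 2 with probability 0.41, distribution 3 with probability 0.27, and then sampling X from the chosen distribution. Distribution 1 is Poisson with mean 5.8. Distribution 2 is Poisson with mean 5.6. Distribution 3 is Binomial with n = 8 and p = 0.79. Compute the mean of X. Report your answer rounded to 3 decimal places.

Component means — 1: 5.8; 2: 5.6; 3: 6.32.
E[X] = 0.32·5.8 + 0.41·5.6 + 0.27·6.32 = 5.8584.

5.858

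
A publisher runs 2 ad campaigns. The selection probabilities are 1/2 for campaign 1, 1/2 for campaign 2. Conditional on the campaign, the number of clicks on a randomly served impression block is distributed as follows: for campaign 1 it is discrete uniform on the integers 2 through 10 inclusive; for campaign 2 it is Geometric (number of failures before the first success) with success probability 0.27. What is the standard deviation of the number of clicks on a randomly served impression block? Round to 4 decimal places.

Per component, 1: μ=6, E[X²]=42.6667; 2: μ=2.7037, E[X²]=17.3237.
E[X] = 0.5·6 + 0.5·2.7037 = 4.35185.
E[X²] = 0.5·42.6667 + 0.5·17.3237 = 29.9952.
Var(X) = E[X²] − (E[X])² = 29.9952 − 18.9386 = 11.0566.
SD(X) = √11.0566 = 3.32514.

3.3251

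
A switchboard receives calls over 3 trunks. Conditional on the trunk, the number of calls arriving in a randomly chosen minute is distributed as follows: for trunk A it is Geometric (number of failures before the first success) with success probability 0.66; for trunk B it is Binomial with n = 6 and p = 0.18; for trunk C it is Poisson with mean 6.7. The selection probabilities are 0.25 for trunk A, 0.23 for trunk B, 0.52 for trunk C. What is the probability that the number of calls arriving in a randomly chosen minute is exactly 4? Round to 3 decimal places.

0.058

Conditional on each trunk, P(X = 4): A: 0.00881982; B: 0.0105879; C: 0.103351.
By total probability, P(X = 4) = 0.25·0.00881982 + 0.23·0.0105879 + 0.52·0.103351 = 0.0583827.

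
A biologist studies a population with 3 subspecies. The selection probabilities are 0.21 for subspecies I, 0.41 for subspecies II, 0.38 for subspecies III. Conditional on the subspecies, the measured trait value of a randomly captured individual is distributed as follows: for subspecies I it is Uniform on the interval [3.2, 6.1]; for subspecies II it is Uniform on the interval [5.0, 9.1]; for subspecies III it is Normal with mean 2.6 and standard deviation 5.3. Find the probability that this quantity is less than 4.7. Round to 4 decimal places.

0.3572

Conditional on each subspecies, P(X < 4.7): I: 0.517241; II: 0; III: 0.654031.
By total probability, P(X < 4.7) = 0.21·0.517241 + 0.41·0 + 0.38·0.654031 = 0.357152.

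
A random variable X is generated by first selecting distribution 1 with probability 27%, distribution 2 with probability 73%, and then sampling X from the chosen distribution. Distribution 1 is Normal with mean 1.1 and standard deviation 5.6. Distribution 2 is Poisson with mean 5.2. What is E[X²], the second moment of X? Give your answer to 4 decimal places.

32.3291

For each component E[X²] = Var + (mean)², giving 1: 32.57; 2: 32.24.
Overall E[X²] = 0.27·32.57 + 0.73·32.24 = 32.3291.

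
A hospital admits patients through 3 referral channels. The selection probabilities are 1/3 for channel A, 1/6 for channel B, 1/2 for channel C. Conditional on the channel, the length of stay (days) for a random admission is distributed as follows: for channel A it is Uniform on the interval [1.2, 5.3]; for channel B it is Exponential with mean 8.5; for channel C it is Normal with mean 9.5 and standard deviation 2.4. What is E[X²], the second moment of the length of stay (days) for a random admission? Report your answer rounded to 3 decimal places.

For each component E[X²] = Var + (mean)², giving A: 11.9633; B: 144.5; C: 96.01.
Overall E[X²] = 0.333333·11.9633 + 0.166667·144.5 + 0.5·96.01 = 76.0761.

76.076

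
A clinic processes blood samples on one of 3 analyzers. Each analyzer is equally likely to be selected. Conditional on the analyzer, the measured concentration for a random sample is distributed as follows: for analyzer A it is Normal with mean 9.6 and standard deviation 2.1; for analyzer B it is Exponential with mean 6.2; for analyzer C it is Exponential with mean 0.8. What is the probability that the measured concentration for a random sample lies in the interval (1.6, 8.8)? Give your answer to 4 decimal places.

0.3392

Conditional on each analyzer, P(1.6 < X < 8.8): A: 0.35155; B: 0.530675; C: 0.135319.
By total probability, P(1.6 < X < 8.8) = 0.333333·0.35155 + 0.333333·0.530675 + 0.333333·0.135319 = 0.339181.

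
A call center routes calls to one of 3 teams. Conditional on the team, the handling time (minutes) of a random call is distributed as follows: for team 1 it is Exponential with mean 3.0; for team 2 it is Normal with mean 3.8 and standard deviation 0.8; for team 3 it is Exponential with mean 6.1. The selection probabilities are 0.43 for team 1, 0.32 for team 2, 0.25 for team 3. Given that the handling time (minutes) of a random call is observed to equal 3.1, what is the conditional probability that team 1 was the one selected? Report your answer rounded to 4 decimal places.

Likelihoods f(3.1 | ·): 1: 0.118606; 2: 0.340069; 3: 0.0986196.
Posterior ∝ prior × likelihood. Numerator for 1: 0.43·0.118606 = 0.0510007.
Normalizing constant: 0.43·0.118606 + 0.32·0.340069 + 0.25·0.0986196 = 0.184478.
P(1 | observation) = 0.0510007 / 0.184478 = 0.27646.

0.2765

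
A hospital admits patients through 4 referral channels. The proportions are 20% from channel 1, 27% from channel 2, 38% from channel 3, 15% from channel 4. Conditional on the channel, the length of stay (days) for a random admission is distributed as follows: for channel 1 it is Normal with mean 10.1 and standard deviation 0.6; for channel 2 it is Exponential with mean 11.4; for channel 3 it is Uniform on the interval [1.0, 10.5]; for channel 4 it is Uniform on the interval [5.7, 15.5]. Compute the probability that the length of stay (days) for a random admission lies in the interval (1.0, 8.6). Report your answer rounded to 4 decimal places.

0.4700

Conditional on each channel, P(1.0 < X < 8.6): 1: 0.00620967; 2: 0.445719; 3: 0.8; 4: 0.295918.
By total probability, P(1.0 < X < 8.6) = 0.2·0.00620967 + 0.27·0.445719 + 0.38·0.8 + 0.15·0.295918 = 0.469974.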